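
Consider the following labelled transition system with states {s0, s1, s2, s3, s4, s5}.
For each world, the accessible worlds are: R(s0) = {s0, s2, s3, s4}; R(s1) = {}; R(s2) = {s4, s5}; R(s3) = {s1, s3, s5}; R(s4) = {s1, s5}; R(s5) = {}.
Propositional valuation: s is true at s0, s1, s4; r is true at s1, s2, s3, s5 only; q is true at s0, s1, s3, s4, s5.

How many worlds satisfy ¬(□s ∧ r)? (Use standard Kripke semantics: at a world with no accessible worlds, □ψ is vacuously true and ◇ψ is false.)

4

Recall that □ψ holds at a world iff ψ holds at every accessible world, and ◇ψ holds iff ψ holds at some accessible world.
Let φ = ¬(□s ∧ r). Evaluate φ at each world:
  s0 (successors {s0, s2, s3, s4}): φ is true.
  s1 (successors ∅): φ is false.
  s2 (successors {s4, s5}): φ is true.
  s3 (successors {s1, s3, s5}): φ is true.
  s4 (successors {s1, s5}): φ is true.
  s5 (successors ∅): φ is false.
For instance, at s0:
  At s0: □s ∧ r is false, so ¬(□s ∧ r) is true.
    At s0: □s is false, r is false, so □s ∧ r is false.
      At s0: □s requires s at every successor {s0, s2, s3, s4}.
        s fails at s2, so □s is false at s0.
Satisfying worlds: {s0, s2, s3, s4}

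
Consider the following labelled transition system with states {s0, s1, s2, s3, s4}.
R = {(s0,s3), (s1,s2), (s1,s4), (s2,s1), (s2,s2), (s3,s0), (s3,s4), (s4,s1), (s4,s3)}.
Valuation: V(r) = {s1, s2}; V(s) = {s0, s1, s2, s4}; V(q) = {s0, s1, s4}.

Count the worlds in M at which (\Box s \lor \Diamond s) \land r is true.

2

Let φ = (\Box s \lor \Diamond s) \land r. Evaluate φ at each world:
  s0 (successors {s3}): φ is false.
  s1 (successors {s2, s4}): φ is true.
  s2 (successors {s1, s2}): φ is true.
  s3 (successors {s0, s4}): φ is false.
  s4 (successors {s1, s3}): φ is false.
For instance, at s1:
  At s1: \Box s \lor \Diamond s is true, r is true, so (\Box s \lor \Diamond s) \land r is true.
    At s1: \Box s is true, \Diamond s is true, so \Box s \lor \Diamond s is true.
      At s1: \Box s requires s at every successor {s2, s4}.
        At s2: s is true.
        At s4: s is true.
      So \Box s is true at s1.
      At s1: \Diamond s requires s at some successor in {s2, s4}.
        s holds at s2, so \Diamond s is true at s1.
Satisfying worlds: {s1, s2}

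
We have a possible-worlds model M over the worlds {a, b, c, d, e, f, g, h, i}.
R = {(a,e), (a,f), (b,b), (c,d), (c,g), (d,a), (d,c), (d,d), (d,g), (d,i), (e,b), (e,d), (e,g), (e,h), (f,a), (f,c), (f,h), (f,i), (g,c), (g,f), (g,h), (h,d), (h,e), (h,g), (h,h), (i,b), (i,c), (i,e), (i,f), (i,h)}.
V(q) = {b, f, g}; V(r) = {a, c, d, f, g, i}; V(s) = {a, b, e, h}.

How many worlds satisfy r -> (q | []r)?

Recall that []ψ holds at a world iff ψ holds at every accessible world, and <>ψ holds iff ψ holds at some accessible world.
Let φ = r -> (q | []r). Evaluate φ at each world:
  a (successors {e, f}): φ is false.
  b (successors {b}): φ is true.
  c (successors {d, g}): φ is true.
  d (successors {a, c, d, g, i}): φ is true.
  e (successors {b, d, g, h}): φ is true.
  f (successors {a, c, h, i}): φ is true.
  g (successors {c, f, h}): φ is true.
  h (successors {d, e, g, h}): φ is true.
  i (successors {b, c, e, f, h}): φ is false.
For instance, at f:
  At f: r is true, q | []r is true, so r -> (q | []r) is true.
    At f: q is true, []r is false, so q | []r is true.
      At f: []r requires r at every successor {a, c, h, i}.
        r fails at h, so []r is false at f.
Satisfying worlds: {b, c, d, e, f, g, h}

7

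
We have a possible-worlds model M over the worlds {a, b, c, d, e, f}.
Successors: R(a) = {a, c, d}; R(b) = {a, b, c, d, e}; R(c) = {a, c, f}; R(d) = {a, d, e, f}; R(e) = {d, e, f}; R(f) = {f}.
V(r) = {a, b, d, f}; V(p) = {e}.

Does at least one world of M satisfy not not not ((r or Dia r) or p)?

Let φ = not not not ((r or Dia r) or p). Evaluate φ at each world:
  a (successors {a, c, d}): φ is false.
  b (successors {a, b, c, d, e}): φ is false.
  c (successors {a, c, f}): φ is false.
  d (successors {a, d, e, f}): φ is false.
  e (successors {d, e, f}): φ is false.
  f (successors {f}): φ is false.
For instance, at a:
  At a: not not ((r or Dia r) or p) is true, so not not not ((r or Dia r) or p) is false.
    At a: not ((r or Dia r) or p) is false, so not not ((r or Dia r) or p) is true.
      At a: (r or Dia r) or p is true, so not ((r or Dia r) or p) is false.

No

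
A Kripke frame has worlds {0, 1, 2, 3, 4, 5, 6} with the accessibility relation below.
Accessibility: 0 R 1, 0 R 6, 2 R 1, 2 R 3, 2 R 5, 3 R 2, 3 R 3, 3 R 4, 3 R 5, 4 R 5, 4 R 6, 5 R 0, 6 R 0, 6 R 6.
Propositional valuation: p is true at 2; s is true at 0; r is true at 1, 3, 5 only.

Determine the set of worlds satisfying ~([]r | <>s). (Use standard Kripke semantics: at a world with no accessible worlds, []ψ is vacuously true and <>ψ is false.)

0, 3, 4

Recall that []ψ holds at a world iff ψ holds at every accessible world, and <>ψ holds iff ψ holds at some accessible world.
Let φ = ~([]r | <>s). Evaluate φ at each world:
  0 (successors {1, 6}): φ is true.
  1 (successors ∅): φ is false.
  2 (successors {1, 3, 5}): φ is false.
  3 (successors {2, 3, 4, 5}): φ is true.
  4 (successors {5, 6}): φ is true.
  5 (successors {0}): φ is false.
  6 (successors {0, 6}): φ is false.
For instance, at 0:
  At 0: []r | <>s is false, so ~([]r | <>s) is true.
    At 0: []r is false, <>s is false, so []r | <>s is false.
      At 0: []r requires r at every successor {1, 6}.
        r fails at 6, so []r is false at 0.
      At 0: <>s requires s at some successor in {1, 6}.
        At 1: s is false.
        At 6: s is false.
      So <>s is false at 0.
Satisfying worlds: {0, 3, 4}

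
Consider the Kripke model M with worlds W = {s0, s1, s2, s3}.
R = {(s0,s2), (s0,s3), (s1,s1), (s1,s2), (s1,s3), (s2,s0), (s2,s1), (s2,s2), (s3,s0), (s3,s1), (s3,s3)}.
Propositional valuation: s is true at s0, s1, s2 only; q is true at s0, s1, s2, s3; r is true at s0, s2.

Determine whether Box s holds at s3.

At s3: Box s requires s at every successor {s0, s1, s3}.
  s fails at s3, so Box s is false at s3.

No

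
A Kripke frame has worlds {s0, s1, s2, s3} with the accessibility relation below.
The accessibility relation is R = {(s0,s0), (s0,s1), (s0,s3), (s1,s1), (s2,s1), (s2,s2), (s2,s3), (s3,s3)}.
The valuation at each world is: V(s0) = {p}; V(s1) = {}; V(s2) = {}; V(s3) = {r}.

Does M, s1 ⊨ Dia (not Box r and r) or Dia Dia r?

At s1: Dia (not Box r and r) is false, Dia Dia r is false, so Dia (not Box r and r) or Dia Dia r is false.
  At s1: Dia (not Box r and r) requires not Box r and r at some successor in {s1}.
    At s1: not Box r and r is false.
  So Dia (not Box r and r) is false at s1.
  At s1: Dia Dia r requires Dia r at some successor in {s1}.
    At s1: Dia r is false.
  So Dia Dia r is false at s1.

No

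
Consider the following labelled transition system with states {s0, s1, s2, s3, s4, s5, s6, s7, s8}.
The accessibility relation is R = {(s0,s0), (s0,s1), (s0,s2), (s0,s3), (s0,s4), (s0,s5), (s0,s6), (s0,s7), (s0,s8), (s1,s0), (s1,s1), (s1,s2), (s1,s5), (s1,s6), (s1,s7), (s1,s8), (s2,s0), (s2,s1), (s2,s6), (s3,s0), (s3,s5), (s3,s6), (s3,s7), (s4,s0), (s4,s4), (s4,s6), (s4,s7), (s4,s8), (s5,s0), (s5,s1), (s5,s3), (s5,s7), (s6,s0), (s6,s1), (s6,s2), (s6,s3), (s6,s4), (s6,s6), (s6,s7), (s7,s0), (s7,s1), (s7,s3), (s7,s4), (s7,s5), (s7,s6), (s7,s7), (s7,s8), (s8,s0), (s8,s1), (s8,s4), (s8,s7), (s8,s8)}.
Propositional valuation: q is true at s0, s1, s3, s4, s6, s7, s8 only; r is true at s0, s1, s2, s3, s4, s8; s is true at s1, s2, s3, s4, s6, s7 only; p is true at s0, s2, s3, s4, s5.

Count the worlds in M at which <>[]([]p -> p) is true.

Recall that []ψ holds at a world iff ψ holds at every accessible world, and <>ψ holds iff ψ holds at some accessible world.
Let φ = <>[]([]p -> p). Evaluate φ at each world:
  s0 (successors {s0, s1, s2, s3, s4, s5, s6, s7, s8}): φ is true.
  s1 (successors {s0, s1, s2, s5, s6, s7, s8}): φ is true.
  s2 (successors {s0, s1, s6}): φ is true.
  s3 (successors {s0, s5, s6, s7}): φ is true.
  s4 (successors {s0, s4, s6, s7, s8}): φ is true.
  s5 (successors {s0, s1, s3, s7}): φ is true.
  s6 (successors {s0, s1, s2, s3, s4, s6, s7}): φ is true.
  s7 (successors {s0, s1, s3, s4, s5, s6, s7, s8}): φ is true.
  s8 (successors {s0, s1, s4, s7, s8}): φ is true.
For instance, at s0:
  At s0: <>[]([]p -> p) requires []([]p -> p) at some successor in {s0, s1, s2, s3, s4, s5, s6, s7, s8}.
    []([]p -> p) holds at s0, so <>[]([]p -> p) is true at s0.
      At s0: []([]p -> p) requires []p -> p at every successor {s0, s1, s2, s3, s4, s5, s6, s7, s8}.
        At s0: []p -> p is true.
        At s1: []p -> p is true.
        At s2: []p -> p is true.
        At s3: []p -> p is true.
        At s4: []p -> p is true.
        At s5: []p -> p is true.
        At s6: []p -> p is true.
        At s7: []p -> p is true.
        At s8: []p -> p is true.
      So []([]p -> p) is true at s0.
Satisfying worlds: {s0, s1, s2, s3, s4, s5, s6, s7, s8}

9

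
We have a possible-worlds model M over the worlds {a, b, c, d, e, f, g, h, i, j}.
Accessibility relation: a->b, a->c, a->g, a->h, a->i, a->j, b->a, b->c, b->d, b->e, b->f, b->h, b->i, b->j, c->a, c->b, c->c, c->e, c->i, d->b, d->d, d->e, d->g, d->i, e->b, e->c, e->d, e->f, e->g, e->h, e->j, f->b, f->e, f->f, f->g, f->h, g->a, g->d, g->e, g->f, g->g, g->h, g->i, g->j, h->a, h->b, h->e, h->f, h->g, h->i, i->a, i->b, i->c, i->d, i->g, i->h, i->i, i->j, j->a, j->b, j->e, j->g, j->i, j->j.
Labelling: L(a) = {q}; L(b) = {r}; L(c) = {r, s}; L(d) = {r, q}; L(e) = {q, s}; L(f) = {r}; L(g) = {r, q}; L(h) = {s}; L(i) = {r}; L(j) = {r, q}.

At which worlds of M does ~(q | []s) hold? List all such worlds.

Recall that []ψ holds at a world iff ψ holds at every accessible world, and <>ψ holds iff ψ holds at some accessible world.
Let φ = ~(q | []s). Evaluate φ at each world:
  a (successors {b, c, g, h, i, j}): φ is false.
  b (successors {a, c, d, e, f, h, i, j}): φ is true.
  c (successors {a, b, c, e, i}): φ is true.
  d (successors {b, d, e, g, i}): φ is false.
  e (successors {b, c, d, f, g, h, j}): φ is false.
  f (successors {b, e, f, g, h}): φ is true.
  g (successors {a, d, e, f, g, h, i, j}): φ is false.
  h (successors {a, b, e, f, g, i}): φ is true.
  i (successors {a, b, c, d, g, h, i, j}): φ is true.
  j (successors {a, b, e, g, i, j}): φ is false.
For instance, at h:
  At h: q | []s is false, so ~(q | []s) is true.
    At h: q is false, []s is false, so q | []s is false.
      At h: []s requires s at every successor {a, b, e, f, g, i}.
        s fails at a, so []s is false at h.
Satisfying worlds: {b, c, f, h, i}

b, c, f, h, i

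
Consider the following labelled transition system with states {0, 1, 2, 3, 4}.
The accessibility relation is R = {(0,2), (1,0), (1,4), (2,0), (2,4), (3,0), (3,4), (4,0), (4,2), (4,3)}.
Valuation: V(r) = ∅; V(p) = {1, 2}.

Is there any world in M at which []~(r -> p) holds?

No

Let φ = []~(r -> p). Evaluate φ at each world:
  0 (successors {2}): φ is false.
  1 (successors {0, 4}): φ is false.
  2 (successors {0, 4}): φ is false.
  3 (successors {0, 4}): φ is false.
  4 (successors {0, 2, 3}): φ is false.
For instance, at 3:
  At 3: []~(r -> p) requires ~(r -> p) at every successor {0, 4}.
    ~(r -> p) fails at 0, so []~(r -> p) is false at 3.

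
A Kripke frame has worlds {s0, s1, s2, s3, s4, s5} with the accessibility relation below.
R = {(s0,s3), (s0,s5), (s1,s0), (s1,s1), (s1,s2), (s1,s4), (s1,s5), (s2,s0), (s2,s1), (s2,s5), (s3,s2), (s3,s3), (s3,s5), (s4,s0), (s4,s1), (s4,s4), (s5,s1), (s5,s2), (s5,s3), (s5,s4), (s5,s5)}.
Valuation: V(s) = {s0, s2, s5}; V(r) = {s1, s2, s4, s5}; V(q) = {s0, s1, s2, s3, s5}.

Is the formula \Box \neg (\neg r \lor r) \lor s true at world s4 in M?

No

At s4: \Box \neg (\neg r \lor r) is false, s is false, so \Box \neg (\neg r \lor r) \lor s is false.
  At s4: \Box \neg (\neg r \lor r) requires \neg (\neg r \lor r) at every successor {s0, s1, s4}.
    \neg (\neg r \lor r) fails at s0, so \Box \neg (\neg r \lor r) is false at s4.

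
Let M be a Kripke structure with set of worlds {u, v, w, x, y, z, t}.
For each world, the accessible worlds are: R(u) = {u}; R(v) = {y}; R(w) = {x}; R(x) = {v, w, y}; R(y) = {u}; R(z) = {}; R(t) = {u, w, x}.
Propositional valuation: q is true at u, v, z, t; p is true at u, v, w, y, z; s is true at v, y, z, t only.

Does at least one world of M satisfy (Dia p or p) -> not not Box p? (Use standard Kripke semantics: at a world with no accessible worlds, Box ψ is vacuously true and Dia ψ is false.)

Yes

Let φ = (Dia p or p) -> not not Box p. Evaluate φ at each world:
  u (successors {u}): φ is true.
  v (successors {y}): φ is true.
  w (successors {x}): φ is false.
  x (successors {v, w, y}): φ is true.
  y (successors {u}): φ is true.
  z (successors ∅): φ is true.
  t (successors {u, w, x}): φ is false.
Detail at u (witness):
  At u: Dia p or p is true, not not Box p is true, so (Dia p or p) -> not not Box p is true.
    At u: Dia p is true, p is true, so Dia p or p is true.
      At u: Dia p requires p at some successor in {u}.
        p holds at u, so Dia p is true at u.
    At u: not Box p is false, so not not Box p is true.
      At u: Box p is true, so not Box p is false.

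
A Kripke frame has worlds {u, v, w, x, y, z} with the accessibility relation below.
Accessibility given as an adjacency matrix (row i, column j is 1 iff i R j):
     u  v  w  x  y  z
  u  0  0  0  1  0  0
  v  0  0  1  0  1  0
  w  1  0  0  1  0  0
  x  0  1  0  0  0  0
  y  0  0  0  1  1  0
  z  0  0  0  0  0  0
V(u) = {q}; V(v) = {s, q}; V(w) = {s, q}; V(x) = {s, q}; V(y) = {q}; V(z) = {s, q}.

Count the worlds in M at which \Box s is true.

Let φ = \Box s. Evaluate φ at each world:
  u (successors {x}): φ is true.
  v (successors {w, y}): φ is false.
  w (successors {u, x}): φ is false.
  x (successors {v}): φ is true.
  y (successors {x, y}): φ is false.
  z (successors ∅): φ is true.
For instance, at w:
  At w: \Box s requires s at every successor {u, x}.
    s fails at u, so \Box s is false at w.
Satisfying worlds: {u, x, z}

3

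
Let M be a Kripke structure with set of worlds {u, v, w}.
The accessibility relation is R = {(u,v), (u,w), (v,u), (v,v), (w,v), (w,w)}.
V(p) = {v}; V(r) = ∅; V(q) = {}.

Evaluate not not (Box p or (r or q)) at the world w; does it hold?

No

At w: not (Box p or (r or q)) is true, so not not (Box p or (r or q)) is false.
  At w: Box p or (r or q) is false, so not (Box p or (r or q)) is true.
    At w: Box p is false, r or q is false, so Box p or (r or q) is false.
      At w: Box p requires p at every successor {v, w}.
        p fails at w, so Box p is false at w.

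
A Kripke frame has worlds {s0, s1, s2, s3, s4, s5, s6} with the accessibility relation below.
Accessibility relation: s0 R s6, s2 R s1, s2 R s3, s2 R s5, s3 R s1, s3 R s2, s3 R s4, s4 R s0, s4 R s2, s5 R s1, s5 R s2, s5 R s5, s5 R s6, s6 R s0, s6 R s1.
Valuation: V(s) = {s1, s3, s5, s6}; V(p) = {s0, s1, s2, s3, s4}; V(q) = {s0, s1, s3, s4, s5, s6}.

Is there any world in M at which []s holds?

Let φ = []s. Evaluate φ at each world:
  s0 (successors {s6}): φ is true.
  s1 (successors ∅): φ is true.
  s2 (successors {s1, s3, s5}): φ is true.
  s3 (successors {s1, s2, s4}): φ is false.
  s4 (successors {s0, s2}): φ is false.
  s5 (successors {s1, s2, s5, s6}): φ is false.
  s6 (successors {s0, s1}): φ is false.
Detail at s0 (witness):
  At s0: []s requires s at every successor {s6}.
    At s6: s is true.
  So []s is true at s0.

Yes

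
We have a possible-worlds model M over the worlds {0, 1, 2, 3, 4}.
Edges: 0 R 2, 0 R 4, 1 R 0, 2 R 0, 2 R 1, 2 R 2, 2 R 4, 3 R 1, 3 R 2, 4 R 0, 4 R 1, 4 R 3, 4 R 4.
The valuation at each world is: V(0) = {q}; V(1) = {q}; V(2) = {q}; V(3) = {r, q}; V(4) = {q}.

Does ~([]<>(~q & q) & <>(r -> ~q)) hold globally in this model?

Yes

Let φ = ~([]<>(~q & q) & <>(r -> ~q)). Evaluate φ at each world:
  0 (successors {2, 4}): φ is true.
  1 (successors {0}): φ is true.
  2 (successors {0, 1, 2, 4}): φ is true.
  3 (successors {1, 2}): φ is true.
  4 (successors {0, 1, 3, 4}): φ is true.
For instance, at 4:
  At 4: []<>(~q & q) & <>(r -> ~q) is false, so ~([]<>(~q & q) & <>(r -> ~q)) is true.
    At 4: []<>(~q & q) is false, <>(r -> ~q) is true, so []<>(~q & q) & <>(r -> ~q) is false.
      At 4: []<>(~q & q) requires <>(~q & q) at every successor {0, 1, 3, 4}.
        <>(~q & q) fails at 0, so []<>(~q & q) is false at 4.
      At 4: <>(r -> ~q) requires r -> ~q at some successor in {0, 1, 3, 4}.
        r -> ~q holds at 0, so <>(r -> ~q) is true at 4.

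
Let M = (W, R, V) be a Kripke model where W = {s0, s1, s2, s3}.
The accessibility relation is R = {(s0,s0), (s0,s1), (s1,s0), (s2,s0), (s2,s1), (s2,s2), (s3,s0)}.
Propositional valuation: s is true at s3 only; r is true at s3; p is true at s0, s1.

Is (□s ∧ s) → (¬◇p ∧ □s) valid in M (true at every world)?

Yes

Let φ = (□s ∧ s) → (¬◇p ∧ □s). Evaluate φ at each world:
  s0 (successors {s0, s1}): φ is true.
  s1 (successors {s0}): φ is true.
  s2 (successors {s0, s1, s2}): φ is true.
  s3 (successors {s0}): φ is true.
For instance, at s0:
  At s0: □s ∧ s is false, ¬◇p ∧ □s is false, so (□s ∧ s) → (¬◇p ∧ □s) is true.
    At s0: □s is false, s is false, so □s ∧ s is false.
      At s0: □s requires s at every successor {s0, s1}.
        s fails at s0, so □s is false at s0.
    At s0: ¬◇p is false, □s is false, so ¬◇p ∧ □s is false.
      At s0: ◇p is true, so ¬◇p is false.
      At s0: □s requires s at every successor {s0, s1}.
        s fails at s0, so □s is false at s0.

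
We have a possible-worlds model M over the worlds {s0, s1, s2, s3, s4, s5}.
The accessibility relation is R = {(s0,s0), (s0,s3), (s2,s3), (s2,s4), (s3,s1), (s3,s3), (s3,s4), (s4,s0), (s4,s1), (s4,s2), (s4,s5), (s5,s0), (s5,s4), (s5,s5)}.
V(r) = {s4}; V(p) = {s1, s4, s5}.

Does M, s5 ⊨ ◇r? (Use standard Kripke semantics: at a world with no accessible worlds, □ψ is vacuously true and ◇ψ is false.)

Yes

Recall that ◇ψ holds at a world iff ψ holds at some accessible world.
At s5: ◇r requires r at some successor in {s0, s4, s5}.
  r holds at s4, so ◇r is true at s5.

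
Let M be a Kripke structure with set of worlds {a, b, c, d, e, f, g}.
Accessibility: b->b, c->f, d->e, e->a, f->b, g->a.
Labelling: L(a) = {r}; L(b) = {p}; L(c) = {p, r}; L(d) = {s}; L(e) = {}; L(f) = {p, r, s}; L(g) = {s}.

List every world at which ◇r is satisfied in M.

Let φ = ◇r. Evaluate φ at each world:
  a (successors ∅): φ is false.
  b (successors {b}): φ is false.
  c (successors {f}): φ is true.
  d (successors {e}): φ is false.
  e (successors {a}): φ is true.
  f (successors {b}): φ is false.
  g (successors {a}): φ is true.
For instance, at g:
  At g: ◇r requires r at some successor in {a}.
    r holds at a, so ◇r is true at g.
Satisfying worlds: {c, e, g}

c, e, g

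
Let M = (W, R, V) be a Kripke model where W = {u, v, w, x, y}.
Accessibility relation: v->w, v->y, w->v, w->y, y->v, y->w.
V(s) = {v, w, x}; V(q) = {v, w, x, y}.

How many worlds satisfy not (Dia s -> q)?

0

Recall that Dia ψ holds at a world iff ψ holds at some accessible world.
Let φ = not (Dia s -> q). Evaluate φ at each world:
  u (successors ∅): φ is false.
  v (successors {w, y}): φ is false.
  w (successors {v, y}): φ is false.
  x (successors ∅): φ is false.
  y (successors {v, w}): φ is false.
For instance, at w:
  At w: Dia s -> q is true, so not (Dia s -> q) is false.
    At w: Dia s is true, q is true, so Dia s -> q is true.
      At w: Dia s requires s at some successor in {v, y}.
        s holds at v, so Dia s is true at w.
Satisfying worlds: none.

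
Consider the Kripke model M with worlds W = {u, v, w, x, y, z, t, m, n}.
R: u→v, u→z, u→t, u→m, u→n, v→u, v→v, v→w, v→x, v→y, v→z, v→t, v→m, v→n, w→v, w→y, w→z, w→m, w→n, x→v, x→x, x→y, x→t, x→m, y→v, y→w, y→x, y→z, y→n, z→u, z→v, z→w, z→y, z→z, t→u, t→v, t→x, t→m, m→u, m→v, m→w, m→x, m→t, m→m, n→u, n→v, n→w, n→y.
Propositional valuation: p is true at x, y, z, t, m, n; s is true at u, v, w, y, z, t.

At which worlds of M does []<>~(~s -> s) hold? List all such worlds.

Let φ = []<>~(~s -> s). Evaluate φ at each world:
  u (successors {v, z, t, m, n}): φ is false.
  v (successors {u, v, w, x, y, z, t, m, n}): φ is false.
  w (successors {v, y, z, m, n}): φ is false.
  x (successors {v, x, y, t, m}): φ is true.
  y (successors {v, w, x, z, n}): φ is false.
  z (successors {u, v, w, y, z}): φ is false.
  t (successors {u, v, x, m}): φ is true.
  m (successors {u, v, w, x, t, m}): φ is true.
  n (successors {u, v, w, y}): φ is true.
For instance, at y:
  At y: []<>~(~s -> s) requires <>~(~s -> s) at every successor {v, w, x, z, n}.
    <>~(~s -> s) fails at z, so []<>~(~s -> s) is false at y.
      At z: <>~(~s -> s) requires ~(~s -> s) at some successor in {u, v, w, y, z}.
        At u: ~(~s -> s) is false.
        At v: ~(~s -> s) is false.
        At w: ~(~s -> s) is false.
        At y: ~(~s -> s) is false.
        At z: ~(~s -> s) is false.
      So <>~(~s -> s) is false at z.
Satisfying worlds: {x, t, m, n}

x, t, m, n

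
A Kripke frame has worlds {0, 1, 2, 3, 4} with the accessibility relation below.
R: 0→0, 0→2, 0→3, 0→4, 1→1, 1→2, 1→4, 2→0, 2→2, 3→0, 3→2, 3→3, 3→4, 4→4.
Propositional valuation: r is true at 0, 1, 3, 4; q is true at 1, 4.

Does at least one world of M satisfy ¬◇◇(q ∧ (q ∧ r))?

Recall that ◇ψ holds at a world iff ψ holds at some accessible world.
Let φ = ¬◇◇(q ∧ (q ∧ r)). Evaluate φ at each world:
  0 (successors {0, 2, 3, 4}): φ is false.
  1 (successors {1, 2, 4}): φ is false.
  2 (successors {0, 2}): φ is false.
  3 (successors {0, 2, 3, 4}): φ is false.
  4 (successors {4}): φ is false.
For instance, at 0:
  At 0: ◇◇(q ∧ (q ∧ r)) is true, so ¬◇◇(q ∧ (q ∧ r)) is false.
    At 0: ◇◇(q ∧ (q ∧ r)) requires ◇(q ∧ (q ∧ r)) at some successor in {0, 2, 3, 4}.
      ◇(q ∧ (q ∧ r)) holds at 0, so ◇◇(q ∧ (q ∧ r)) is true at 0.

No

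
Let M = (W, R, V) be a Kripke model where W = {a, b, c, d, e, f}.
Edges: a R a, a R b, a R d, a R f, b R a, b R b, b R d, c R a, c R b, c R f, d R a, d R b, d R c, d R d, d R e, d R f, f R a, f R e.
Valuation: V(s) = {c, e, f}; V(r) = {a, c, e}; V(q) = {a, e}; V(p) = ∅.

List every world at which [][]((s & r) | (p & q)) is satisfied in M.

e

Let φ = [][]((s & r) | (p & q)). Evaluate φ at each world:
  a (successors {a, b, d, f}): φ is false.
  b (successors {a, b, d}): φ is false.
  c (successors {a, b, f}): φ is false.
  d (successors {a, b, c, d, e, f}): φ is false.
  e (successors ∅): φ is true.
  f (successors {a, e}): φ is false.
For instance, at d:
  At d: [][]((s & r) | (p & q)) requires []((s & r) | (p & q)) at every successor {a, b, c, d, e, f}.
    []((s & r) | (p & q)) fails at a, so [][]((s & r) | (p & q)) is false at d.
      At a: []((s & r) | (p & q)) requires (s & r) | (p & q) at every successor {a, b, d, f}.
        (s & r) | (p & q) fails at a, so []((s & r) | (p & q)) is false at a.
Satisfying worlds: {e}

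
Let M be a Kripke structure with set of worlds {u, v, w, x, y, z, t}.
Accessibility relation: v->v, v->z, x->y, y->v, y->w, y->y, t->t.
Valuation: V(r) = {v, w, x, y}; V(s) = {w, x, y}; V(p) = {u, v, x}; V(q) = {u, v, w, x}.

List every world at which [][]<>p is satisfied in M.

u, w, z

Let φ = [][]<>p. Evaluate φ at each world:
  u (successors ∅): φ is true.
  v (successors {v, z}): φ is false.
  w (successors ∅): φ is true.
  x (successors {y}): φ is false.
  y (successors {v, w, y}): φ is false.
  z (successors ∅): φ is true.
  t (successors {t}): φ is false.
For instance, at y:
  At y: [][]<>p requires []<>p at every successor {v, w, y}.
    []<>p fails at v, so [][]<>p is false at y.
      At v: []<>p requires <>p at every successor {v, z}.
        <>p fails at z, so []<>p is false at v.
Satisfying worlds: {u, w, z}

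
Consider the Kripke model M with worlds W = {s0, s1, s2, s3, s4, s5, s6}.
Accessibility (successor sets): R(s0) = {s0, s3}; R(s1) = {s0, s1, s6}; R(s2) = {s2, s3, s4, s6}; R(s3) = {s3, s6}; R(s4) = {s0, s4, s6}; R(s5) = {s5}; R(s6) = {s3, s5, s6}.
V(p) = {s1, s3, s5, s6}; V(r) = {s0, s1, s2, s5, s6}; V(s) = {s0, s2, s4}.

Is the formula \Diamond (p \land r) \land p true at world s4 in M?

At s4: \Diamond (p \land r) is true, p is false, so \Diamond (p \land r) \land p is false.
  At s4: \Diamond (p \land r) requires p \land r at some successor in {s0, s4, s6}.
    p \land r holds at s6, so \Diamond (p \land r) is true at s4.

No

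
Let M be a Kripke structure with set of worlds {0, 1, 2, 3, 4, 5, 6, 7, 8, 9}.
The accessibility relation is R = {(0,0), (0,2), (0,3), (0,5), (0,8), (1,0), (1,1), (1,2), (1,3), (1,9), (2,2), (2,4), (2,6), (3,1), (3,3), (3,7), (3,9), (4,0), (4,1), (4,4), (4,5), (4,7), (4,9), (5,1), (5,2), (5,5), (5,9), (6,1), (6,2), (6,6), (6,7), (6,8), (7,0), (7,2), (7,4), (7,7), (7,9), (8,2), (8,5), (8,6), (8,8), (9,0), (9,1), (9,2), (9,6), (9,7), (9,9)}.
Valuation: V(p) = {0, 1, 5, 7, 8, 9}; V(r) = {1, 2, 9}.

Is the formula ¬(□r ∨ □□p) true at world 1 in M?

Yes

Recall that □ψ holds at a world iff ψ holds at every accessible world, and ◇ψ holds iff ψ holds at some accessible world.
At 1: □r ∨ □□p is false, so ¬(□r ∨ □□p) is true.
  At 1: □r is false, □□p is false, so □r ∨ □□p is false.
    At 1: □r requires r at every successor {0, 1, 2, 3, 9}.
      r fails at 0, so □r is false at 1.
    At 1: □□p requires □p at every successor {0, 1, 2, 3, 9}.
      □p fails at 0, so □□p is false at 1.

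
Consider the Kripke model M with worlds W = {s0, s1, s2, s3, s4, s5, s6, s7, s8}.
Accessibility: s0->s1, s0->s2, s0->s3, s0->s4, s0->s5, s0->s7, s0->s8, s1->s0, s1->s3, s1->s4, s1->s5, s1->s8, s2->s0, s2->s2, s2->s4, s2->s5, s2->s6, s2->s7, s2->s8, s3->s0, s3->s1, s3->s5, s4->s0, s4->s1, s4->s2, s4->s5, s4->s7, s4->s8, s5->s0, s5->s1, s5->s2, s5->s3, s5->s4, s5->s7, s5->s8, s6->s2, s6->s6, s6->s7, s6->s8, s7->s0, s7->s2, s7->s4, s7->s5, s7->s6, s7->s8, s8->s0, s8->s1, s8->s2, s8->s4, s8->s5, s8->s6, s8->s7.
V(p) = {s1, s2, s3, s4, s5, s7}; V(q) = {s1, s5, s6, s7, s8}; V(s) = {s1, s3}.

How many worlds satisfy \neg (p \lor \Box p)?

Let φ = \neg (p \lor \Box p). Evaluate φ at each world:
  s0 (successors {s1, s2, s3, s4, s5, s7, s8}): φ is true.
  s1 (successors {s0, s3, s4, s5, s8}): φ is false.
  s2 (successors {s0, s2, s4, s5, s6, s7, s8}): φ is false.
  s3 (successors {s0, s1, s5}): φ is false.
  s4 (successors {s0, s1, s2, s5, s7, s8}): φ is false.
  s5 (successors {s0, s1, s2, s3, s4, s7, s8}): φ is false.
  s6 (successors {s2, s6, s7, s8}): φ is true.
  s7 (successors {s0, s2, s4, s5, s6, s8}): φ is false.
  s8 (successors {s0, s1, s2, s4, s5, s6, s7}): φ is true.
For instance, at s2:
  At s2: p \lor \Box p is true, so \neg (p \lor \Box p) is false.
    At s2: p is true, \Box p is false, so p \lor \Box p is true.
      At s2: \Box p requires p at every successor {s0, s2, s4, s5, s6, s7, s8}.
        p fails at s0, so \Box p is false at s2.
Satisfying worlds: {s0, s6, s8}

3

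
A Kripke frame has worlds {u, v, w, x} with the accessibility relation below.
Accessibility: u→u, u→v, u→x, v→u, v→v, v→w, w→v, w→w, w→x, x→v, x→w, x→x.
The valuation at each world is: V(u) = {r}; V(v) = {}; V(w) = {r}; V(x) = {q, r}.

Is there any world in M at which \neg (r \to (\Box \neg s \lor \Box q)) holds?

No

Let φ = \neg (r \to (\Box \neg s \lor \Box q)). Evaluate φ at each world:
  u (successors {u, v, x}): φ is false.
  v (successors {u, v, w}): φ is false.
  w (successors {v, w, x}): φ is false.
  x (successors {v, w, x}): φ is false.
For instance, at u:
  At u: r \to (\Box \neg s \lor \Box q) is true, so \neg (r \to (\Box \neg s \lor \Box q)) is false.
    At u: r is true, \Box \neg s \lor \Box q is true, so r \to (\Box \neg s \lor \Box q) is true.
      At u: \Box \neg s is true, \Box q is false, so \Box \neg s \lor \Box q is true.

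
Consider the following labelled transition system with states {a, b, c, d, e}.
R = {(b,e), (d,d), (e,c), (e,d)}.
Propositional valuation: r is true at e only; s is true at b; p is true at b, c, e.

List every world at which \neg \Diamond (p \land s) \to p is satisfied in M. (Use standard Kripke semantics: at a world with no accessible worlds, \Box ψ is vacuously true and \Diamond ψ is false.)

Let φ = \neg \Diamond (p \land s) \to p. Evaluate φ at each world:
  a (successors ∅): φ is false.
  b (successors {e}): φ is true.
  c (successors ∅): φ is true.
  d (successors {d}): φ is false.
  e (successors {c, d}): φ is true.
For instance, at b:
  At b: \neg \Diamond (p \land s) is true, p is true, so \neg \Diamond (p \land s) \to p is true.
    At b: \Diamond (p \land s) is false, so \neg \Diamond (p \land s) is true.
      At b: \Diamond (p \land s) requires p \land s at some successor in {e}.
        At e: p \land s is false.
      So \Diamond (p \land s) is false at b.
Satisfying worlds: {b, c, e}

b, c, e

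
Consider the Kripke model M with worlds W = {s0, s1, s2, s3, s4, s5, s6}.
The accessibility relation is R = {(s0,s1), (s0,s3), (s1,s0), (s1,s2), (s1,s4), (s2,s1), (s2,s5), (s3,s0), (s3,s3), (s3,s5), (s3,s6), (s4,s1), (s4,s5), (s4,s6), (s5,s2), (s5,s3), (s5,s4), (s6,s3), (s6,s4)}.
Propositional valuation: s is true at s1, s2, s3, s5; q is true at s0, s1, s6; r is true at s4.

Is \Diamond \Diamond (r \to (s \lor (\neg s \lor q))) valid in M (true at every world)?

Let φ = \Diamond \Diamond (r \to (s \lor (\neg s \lor q))). Evaluate φ at each world:
  s0 (successors {s1, s3}): φ is true.
  s1 (successors {s0, s2, s4}): φ is true.
  s2 (successors {s1, s5}): φ is true.
  s3 (successors {s0, s3, s5, s6}): φ is true.
  s4 (successors {s1, s5, s6}): φ is true.
  s5 (successors {s2, s3, s4}): φ is true.
  s6 (successors {s3, s4}): φ is true.
For instance, at s2:
  At s2: \Diamond \Diamond (r \to (s \lor (\neg s \lor q))) requires \Diamond (r \to (s \lor (\neg s \lor q))) at some successor in {s1, s5}.
    \Diamond (r \to (s \lor (\neg s \lor q))) holds at s1, so \Diamond \Diamond (r \to (s \lor (\neg s \lor q))) is true at s2.
      At s1: \Diamond (r \to (s \lor (\neg s \lor q))) requires r \to (s \lor (\neg s \lor q)) at some successor in {s0, s2, s4}.
        r \to (s \lor (\neg s \lor q)) holds at s0, so \Diamond (r \to (s \lor (\neg s \lor q))) is true at s1.

Yes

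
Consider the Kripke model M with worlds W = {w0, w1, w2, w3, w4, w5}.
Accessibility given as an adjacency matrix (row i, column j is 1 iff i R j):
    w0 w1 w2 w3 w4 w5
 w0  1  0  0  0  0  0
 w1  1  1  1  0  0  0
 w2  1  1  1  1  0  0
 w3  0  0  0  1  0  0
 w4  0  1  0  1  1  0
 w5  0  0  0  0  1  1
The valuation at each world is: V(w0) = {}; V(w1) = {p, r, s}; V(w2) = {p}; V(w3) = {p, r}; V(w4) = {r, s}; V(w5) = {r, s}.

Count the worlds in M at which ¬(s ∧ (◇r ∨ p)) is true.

Recall that ◇ψ holds at a world iff ψ holds at some accessible world.
Let φ = ¬(s ∧ (◇r ∨ p)). Evaluate φ at each world:
  w0 (successors {w0}): φ is true.
  w1 (successors {w0, w1, w2}): φ is false.
  w2 (successors {w0, w1, w2, w3}): φ is true.
  w3 (successors {w3}): φ is true.
  w4 (successors {w1, w3, w4}): φ is false.
  w5 (successors {w4, w5}): φ is false.
For instance, at w0:
  At w0: s ∧ (◇r ∨ p) is false, so ¬(s ∧ (◇r ∨ p)) is true.
    At w0: s is false, ◇r ∨ p is false, so s ∧ (◇r ∨ p) is false.
      At w0: ◇r is false, p is false, so ◇r ∨ p is false.
Satisfying worlds: {w0, w2, w3}

3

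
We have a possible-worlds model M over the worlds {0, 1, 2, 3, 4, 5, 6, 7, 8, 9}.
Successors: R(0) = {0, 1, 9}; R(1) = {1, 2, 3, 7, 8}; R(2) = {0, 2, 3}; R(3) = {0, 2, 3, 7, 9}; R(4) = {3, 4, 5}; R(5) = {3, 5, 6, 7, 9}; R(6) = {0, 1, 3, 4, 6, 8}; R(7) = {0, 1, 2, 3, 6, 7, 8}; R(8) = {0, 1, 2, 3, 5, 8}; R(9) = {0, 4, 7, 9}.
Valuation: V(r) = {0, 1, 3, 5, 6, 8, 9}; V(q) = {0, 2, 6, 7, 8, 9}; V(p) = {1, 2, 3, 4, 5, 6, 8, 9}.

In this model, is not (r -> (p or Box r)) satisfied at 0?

Recall that Box ψ holds at a world iff ψ holds at every accessible world, and Dia ψ holds iff ψ holds at some accessible world.
At 0: r -> (p or Box r) is true, so not (r -> (p or Box r)) is false.
  At 0: r is true, p or Box r is true, so r -> (p or Box r) is true.
    At 0: p is false, Box r is true, so p or Box r is true.
      At 0: Box r requires r at every successor {0, 1, 9}.
        At 0: r is true.
        At 1: r is true.
        At 9: r is true.
      So Box r is true at 0.

No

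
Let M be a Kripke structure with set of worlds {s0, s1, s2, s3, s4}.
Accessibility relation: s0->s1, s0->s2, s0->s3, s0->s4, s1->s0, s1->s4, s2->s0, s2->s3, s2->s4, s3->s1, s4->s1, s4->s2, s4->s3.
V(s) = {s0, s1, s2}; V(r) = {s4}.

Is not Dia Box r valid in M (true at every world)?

Yes

Let φ = not Dia Box r. Evaluate φ at each world:
  s0 (successors {s1, s2, s3, s4}): φ is true.
  s1 (successors {s0, s4}): φ is true.
  s2 (successors {s0, s3, s4}): φ is true.
  s3 (successors {s1}): φ is true.
  s4 (successors {s1, s2, s3}): φ is true.
For instance, at s3:
  At s3: Dia Box r is false, so not Dia Box r is true.
    At s3: Dia Box r requires Box r at some successor in {s1}.
      At s1: Box r is false.
    So Dia Box r is false at s3.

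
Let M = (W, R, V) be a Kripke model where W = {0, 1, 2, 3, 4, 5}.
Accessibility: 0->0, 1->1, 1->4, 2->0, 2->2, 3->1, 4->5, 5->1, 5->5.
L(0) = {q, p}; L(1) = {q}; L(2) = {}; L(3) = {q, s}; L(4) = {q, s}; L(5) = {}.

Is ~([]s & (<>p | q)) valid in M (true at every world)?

Let φ = ~([]s & (<>p | q)). Evaluate φ at each world:
  0 (successors {0}): φ is true.
  1 (successors {1, 4}): φ is true.
  2 (successors {0, 2}): φ is true.
  3 (successors {1}): φ is true.
  4 (successors {5}): φ is true.
  5 (successors {1, 5}): φ is true.
For instance, at 5:
  At 5: []s & (<>p | q) is false, so ~([]s & (<>p | q)) is true.
    At 5: []s is false, <>p | q is false, so []s & (<>p | q) is false.
      At 5: []s requires s at every successor {1, 5}.
        s fails at 1, so []s is false at 5.
      At 5: <>p is false, q is false, so <>p | q is false.

Yes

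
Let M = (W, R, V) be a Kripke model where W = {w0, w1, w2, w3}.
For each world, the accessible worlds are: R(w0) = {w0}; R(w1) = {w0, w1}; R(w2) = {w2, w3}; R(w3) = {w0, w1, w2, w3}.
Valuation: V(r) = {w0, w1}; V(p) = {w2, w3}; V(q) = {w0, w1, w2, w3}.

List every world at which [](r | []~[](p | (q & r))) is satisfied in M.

w0, w1

Let φ = [](r | []~[](p | (q & r))). Evaluate φ at each world:
  w0 (successors {w0}): φ is true.
  w1 (successors {w0, w1}): φ is true.
  w2 (successors {w2, w3}): φ is false.
  w3 (successors {w0, w1, w2, w3}): φ is false.
For instance, at w2:
  At w2: [](r | []~[](p | (q & r))) requires r | []~[](p | (q & r)) at every successor {w2, w3}.
    r | []~[](p | (q & r)) fails at w2, so [](r | []~[](p | (q & r))) is false at w2.
      At w2: r is false, []~[](p | (q & r)) is false, so r | []~[](p | (q & r)) is false.
Satisfying worlds: {w0, w1}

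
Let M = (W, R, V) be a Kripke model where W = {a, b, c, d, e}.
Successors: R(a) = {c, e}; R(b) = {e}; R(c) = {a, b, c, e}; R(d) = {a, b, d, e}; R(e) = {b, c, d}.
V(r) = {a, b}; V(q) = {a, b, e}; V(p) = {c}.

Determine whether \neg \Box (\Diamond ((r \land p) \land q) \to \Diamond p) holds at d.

At d: \Box (\Diamond ((r \land p) \land q) \to \Diamond p) is true, so \neg \Box (\Diamond ((r \land p) \land q) \to \Diamond p) is false.
  At d: \Box (\Diamond ((r \land p) \land q) \to \Diamond p) requires \Diamond ((r \land p) \land q) \to \Diamond p at every successor {a, b, d, e}.
    At a: \Diamond ((r \land p) \land q) \to \Diamond p is true.
    At b: \Diamond ((r \land p) \land q) \to \Diamond p is true.
    At d: \Diamond ((r \land p) \land q) \to \Diamond p is true.
    At e: \Diamond ((r \land p) \land q) \to \Diamond p is true.
  So \Box (\Diamond ((r \land p) \land q) \to \Diamond p) is true at d.

No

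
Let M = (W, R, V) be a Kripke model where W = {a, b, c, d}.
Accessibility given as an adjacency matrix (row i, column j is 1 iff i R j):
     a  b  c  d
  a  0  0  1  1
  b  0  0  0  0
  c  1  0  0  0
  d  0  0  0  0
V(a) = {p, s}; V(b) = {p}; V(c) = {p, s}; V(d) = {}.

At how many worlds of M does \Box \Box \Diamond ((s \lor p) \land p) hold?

3

Let φ = \Box \Box \Diamond ((s \lor p) \land p). Evaluate φ at each world:
  a (successors {c, d}): φ is true.
  b (successors ∅): φ is true.
  c (successors {a}): φ is false.
  d (successors ∅): φ is true.
For instance, at a:
  At a: \Box \Box \Diamond ((s \lor p) \land p) requires \Box \Diamond ((s \lor p) \land p) at every successor {c, d}.
      At c: \Box \Diamond ((s \lor p) \land p) requires \Diamond ((s \lor p) \land p) at every successor {a}.
        At a: \Diamond ((s \lor p) \land p) is true.
      So \Box \Diamond ((s \lor p) \land p) is true at c.
      At d: no accessible worlds, so \Box \Diamond ((s \lor p) \land p) holds vacuously.
  So \Box \Box \Diamond ((s \lor p) \land p) is true at a.
Satisfying worlds: {a, b, d}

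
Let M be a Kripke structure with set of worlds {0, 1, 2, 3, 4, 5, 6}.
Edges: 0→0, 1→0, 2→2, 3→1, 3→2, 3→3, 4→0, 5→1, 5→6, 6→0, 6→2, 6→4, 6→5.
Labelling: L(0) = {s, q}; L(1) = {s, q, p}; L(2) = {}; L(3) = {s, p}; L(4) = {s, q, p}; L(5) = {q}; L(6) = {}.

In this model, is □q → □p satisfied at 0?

At 0: □q is true, □p is false, so □q → □p is false.
  At 0: □q requires q at every successor {0}.
    At 0: q is true.
  So □q is true at 0.
  At 0: □p requires p at every successor {0}.
    p fails at 0, so □p is false at 0.

No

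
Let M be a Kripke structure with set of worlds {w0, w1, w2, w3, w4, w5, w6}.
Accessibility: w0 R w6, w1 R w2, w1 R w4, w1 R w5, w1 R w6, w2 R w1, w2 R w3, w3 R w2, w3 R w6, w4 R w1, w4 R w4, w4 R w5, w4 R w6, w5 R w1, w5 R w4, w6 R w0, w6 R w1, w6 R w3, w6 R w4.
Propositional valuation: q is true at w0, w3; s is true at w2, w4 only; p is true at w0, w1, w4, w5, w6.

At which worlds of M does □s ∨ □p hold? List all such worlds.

w0, w4, w5

Let φ = □s ∨ □p. Evaluate φ at each world:
  w0 (successors {w6}): φ is true.
  w1 (successors {w2, w4, w5, w6}): φ is false.
  w2 (successors {w1, w3}): φ is false.
  w3 (successors {w2, w6}): φ is false.
  w4 (successors {w1, w4, w5, w6}): φ is true.
  w5 (successors {w1, w4}): φ is true.
  w6 (successors {w0, w1, w3, w4}): φ is false.
For instance, at w5:
  At w5: □s is false, □p is true, so □s ∨ □p is true.
    At w5: □s requires s at every successor {w1, w4}.
      s fails at w1, so □s is false at w5.
    At w5: □p requires p at every successor {w1, w4}.
      At w1: p is true.
      At w4: p is true.
    So □p is true at w5.
Satisfying worlds: {w0, w4, w5}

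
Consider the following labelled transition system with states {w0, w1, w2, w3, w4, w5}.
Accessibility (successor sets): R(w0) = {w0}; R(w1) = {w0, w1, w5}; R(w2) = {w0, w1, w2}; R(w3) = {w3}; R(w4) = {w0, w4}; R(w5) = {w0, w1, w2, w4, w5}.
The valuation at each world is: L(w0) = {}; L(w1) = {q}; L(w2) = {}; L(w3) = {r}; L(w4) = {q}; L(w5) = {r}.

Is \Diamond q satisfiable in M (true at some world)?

Let φ = \Diamond q. Evaluate φ at each world:
  w0 (successors {w0}): φ is false.
  w1 (successors {w0, w1, w5}): φ is true.
  w2 (successors {w0, w1, w2}): φ is true.
  w3 (successors {w3}): φ is false.
  w4 (successors {w0, w4}): φ is true.
  w5 (successors {w0, w1, w2, w4, w5}): φ is true.
Detail at w1 (witness):
  At w1: \Diamond q requires q at some successor in {w0, w1, w5}.
    q holds at w1, so \Diamond q is true at w1.

Yes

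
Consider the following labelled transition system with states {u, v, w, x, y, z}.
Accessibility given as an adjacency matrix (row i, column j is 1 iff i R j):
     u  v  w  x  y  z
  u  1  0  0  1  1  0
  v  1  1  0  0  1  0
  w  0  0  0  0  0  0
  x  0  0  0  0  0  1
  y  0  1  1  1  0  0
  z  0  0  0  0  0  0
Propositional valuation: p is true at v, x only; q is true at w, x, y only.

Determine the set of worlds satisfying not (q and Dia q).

u, v, w, x, z

Let φ = not (q and Dia q). Evaluate φ at each world:
  u (successors {u, x, y}): φ is true.
  v (successors {u, v, y}): φ is true.
  w (successors ∅): φ is true.
  x (successors {z}): φ is true.
  y (successors {v, w, x}): φ is false.
  z (successors ∅): φ is true.
For instance, at y:
  At y: q and Dia q is true, so not (q and Dia q) is false.
    At y: q is true, Dia q is true, so q and Dia q is true.
      At y: Dia q requires q at some successor in {v, w, x}.
        q holds at w, so Dia q is true at y.
Satisfying worlds: {u, v, w, x, z}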